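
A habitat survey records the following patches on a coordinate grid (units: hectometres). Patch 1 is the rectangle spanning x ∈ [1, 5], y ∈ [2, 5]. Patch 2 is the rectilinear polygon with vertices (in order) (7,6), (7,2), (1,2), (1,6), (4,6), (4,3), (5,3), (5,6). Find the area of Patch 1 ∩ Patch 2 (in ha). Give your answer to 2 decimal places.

10.00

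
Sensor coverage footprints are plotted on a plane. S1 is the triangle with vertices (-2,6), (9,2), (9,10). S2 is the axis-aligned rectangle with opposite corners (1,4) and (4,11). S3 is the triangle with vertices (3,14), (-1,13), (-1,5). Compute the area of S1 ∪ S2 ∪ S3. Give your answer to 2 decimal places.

By inclusion–exclusion:
Individual areas: |S1| = 44, |S2| = 21, |S3| = 16.
|S1∩S2| = 9.7727.
|S1∩S3| = 0.4154.
|S2∩S3| = 0.5.
|S1∩S2∩S3| = 0.
|S1 ∪ S2 ∪ S3| = 81 − 10.6881 + 0 = 70.31.

70.31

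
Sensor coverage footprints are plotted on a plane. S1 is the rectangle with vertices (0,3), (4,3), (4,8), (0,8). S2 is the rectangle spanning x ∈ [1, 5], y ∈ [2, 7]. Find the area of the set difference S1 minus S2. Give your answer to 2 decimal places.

8.00

|S1∩S2|: x∈[1,4], y∈[3,7] → 3·4 = 12.
|S1| = 20.
|S1 ∖ S2| = |S1| − |S1∩S2| = 20 − 12 = 8.00.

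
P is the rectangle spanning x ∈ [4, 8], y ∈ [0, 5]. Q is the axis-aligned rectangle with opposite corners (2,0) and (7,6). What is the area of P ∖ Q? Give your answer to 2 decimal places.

|P∩Q|: x∈[4,7], y∈[0,5] → 3·5 = 15.
|P| = 20.
|P ∖ Q| = |P| − |P∩Q| = 20 − 15 = 5.00.

5.00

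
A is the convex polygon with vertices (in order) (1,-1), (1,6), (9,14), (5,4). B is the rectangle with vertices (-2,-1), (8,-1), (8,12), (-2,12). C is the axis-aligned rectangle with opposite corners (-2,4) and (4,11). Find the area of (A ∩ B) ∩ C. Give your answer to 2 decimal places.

10.50

The region (A ∩ B) ∩ C is the polygon with vertices (4,9), (4,4), (1,4), (1,6).
By the shoelace formula its area is 10.50.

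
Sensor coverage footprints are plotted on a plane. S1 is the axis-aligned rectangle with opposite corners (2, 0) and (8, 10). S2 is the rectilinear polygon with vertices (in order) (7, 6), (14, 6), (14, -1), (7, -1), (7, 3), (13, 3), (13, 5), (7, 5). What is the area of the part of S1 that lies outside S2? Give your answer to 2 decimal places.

56.00

|S1| = 60, |S1∩S2| = 4.
|S1 ∖ S2| = |S1| − |S1∩S2| = 60 − 4 = 56.00.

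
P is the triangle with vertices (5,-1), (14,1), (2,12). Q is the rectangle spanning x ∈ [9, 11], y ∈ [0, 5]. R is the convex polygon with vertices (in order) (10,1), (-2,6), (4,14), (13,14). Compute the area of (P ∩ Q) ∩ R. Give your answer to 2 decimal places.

5.01

The region (P ∩ Q) ∩ R is the polygon with vertices (9,5), (9.636,5), (10.698,4.027), (10,1), (9,1.417).
By the shoelace formula its area is 5.01.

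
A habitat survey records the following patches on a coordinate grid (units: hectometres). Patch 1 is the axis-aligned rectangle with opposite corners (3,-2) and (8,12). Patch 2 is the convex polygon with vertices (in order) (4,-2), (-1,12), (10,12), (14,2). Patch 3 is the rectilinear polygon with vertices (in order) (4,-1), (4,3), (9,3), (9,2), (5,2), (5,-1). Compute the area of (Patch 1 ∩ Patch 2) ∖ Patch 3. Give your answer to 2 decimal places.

|Patch 1 ∩ Patch 2| = 65.4.
|(Patch 1 ∩ Patch 2) ∩ Patch 3| = 7.
|(Patch 1 ∩ Patch 2) ∖ Patch 3| = 65.4 − 7 = 58.40.

58.40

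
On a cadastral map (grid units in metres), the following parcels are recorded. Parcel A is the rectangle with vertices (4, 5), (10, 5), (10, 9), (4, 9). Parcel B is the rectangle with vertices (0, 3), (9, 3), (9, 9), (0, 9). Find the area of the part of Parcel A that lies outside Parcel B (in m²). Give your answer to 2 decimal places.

4.00

|Parcel A∩Parcel B|: x∈[4,9], y∈[5,9] → 5·4 = 20.
|Parcel A| = 24.
|Parcel A ∖ Parcel B| = |Parcel A| − |Parcel A∩Parcel B| = 24 − 20 = 4.00.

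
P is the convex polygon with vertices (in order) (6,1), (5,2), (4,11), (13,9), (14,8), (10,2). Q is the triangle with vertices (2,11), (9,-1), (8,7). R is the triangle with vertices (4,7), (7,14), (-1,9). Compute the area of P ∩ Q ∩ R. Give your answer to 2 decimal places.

The intersection is the polygon with vertices (4.889,9.074), (4.353,7.824), (4.16,9.56).
By the shoelace formula its area is 0.59.

0.59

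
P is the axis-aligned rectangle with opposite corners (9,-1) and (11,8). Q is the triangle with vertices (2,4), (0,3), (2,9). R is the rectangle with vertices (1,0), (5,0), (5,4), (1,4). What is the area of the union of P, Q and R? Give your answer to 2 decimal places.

By inclusion–exclusion:
Individual areas: |P| = 18, |Q| = 5, |R| = 16.
|P∩Q| = 0.
|P∩R| = 0 (no overlap).
|Q∩R| = 0.25.
|P∩Q∩R| = 0.
|P ∪ Q ∪ R| = 39 − 0.25 + 0 = 38.75.

38.75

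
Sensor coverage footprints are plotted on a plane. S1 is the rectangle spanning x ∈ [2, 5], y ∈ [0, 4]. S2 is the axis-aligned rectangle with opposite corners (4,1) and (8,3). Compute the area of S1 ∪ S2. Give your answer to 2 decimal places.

18.00

By inclusion–exclusion:
Individual areas: |S1| = 12, |S2| = 8.
|S1∩S2|: x∈[4,5], y∈[1,3] → 1·2 = 2.
|S1 ∪ S2| = 20 − 2 = 18.00.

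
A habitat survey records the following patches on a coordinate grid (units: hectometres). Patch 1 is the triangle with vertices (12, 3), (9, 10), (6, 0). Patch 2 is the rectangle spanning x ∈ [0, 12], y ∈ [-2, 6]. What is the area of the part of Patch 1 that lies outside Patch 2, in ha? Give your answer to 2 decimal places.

5.83

|Patch 1| = 25.5, |Patch 1∩Patch 2| = 19.6714.
|Patch 1 ∖ Patch 2| = |Patch 1| − |Patch 1∩Patch 2| = 25.5 − 19.6714 = 5.83.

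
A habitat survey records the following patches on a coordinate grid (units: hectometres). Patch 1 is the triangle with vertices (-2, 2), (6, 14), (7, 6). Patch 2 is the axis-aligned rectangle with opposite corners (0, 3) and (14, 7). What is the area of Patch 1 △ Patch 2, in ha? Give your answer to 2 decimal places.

61.04

|Patch 1| = 38, |Patch 2| = 56, |Patch 1∩Patch 2| = 16.4792.
|Patch 1 △ Patch 2| = |Patch 1| + |Patch 2| − 2·|Patch 1∩Patch 2| = 38 + 56 − 32.9583 = 61.04.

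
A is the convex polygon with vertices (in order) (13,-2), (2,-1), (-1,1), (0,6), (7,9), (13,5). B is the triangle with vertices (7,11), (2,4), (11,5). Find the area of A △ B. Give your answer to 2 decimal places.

|A| = 114.5, |B| = 29, |A∩B| = 24.5412.
|A △ B| = |A| + |B| − 2·|A∩B| = 114.5 + 29 − 49.0824 = 94.42.

94.42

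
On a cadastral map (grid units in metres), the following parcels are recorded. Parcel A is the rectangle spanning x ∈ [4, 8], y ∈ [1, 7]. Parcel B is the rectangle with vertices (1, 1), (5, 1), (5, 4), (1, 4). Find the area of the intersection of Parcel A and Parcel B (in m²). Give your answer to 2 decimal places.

|Parcel A∩Parcel B|: x∈[4,5], y∈[1,4] → 1·3 = 3.

3.00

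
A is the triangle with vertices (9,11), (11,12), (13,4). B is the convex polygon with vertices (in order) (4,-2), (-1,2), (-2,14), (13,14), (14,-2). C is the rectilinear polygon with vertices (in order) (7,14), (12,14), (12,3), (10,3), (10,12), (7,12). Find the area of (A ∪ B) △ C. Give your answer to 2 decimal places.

200.00

|A ∪ B| = 228.
|(A ∪ B) ∩ C| = 28.
|(A ∪ B) △ C| = 228 + 28 − 56 = 200.00.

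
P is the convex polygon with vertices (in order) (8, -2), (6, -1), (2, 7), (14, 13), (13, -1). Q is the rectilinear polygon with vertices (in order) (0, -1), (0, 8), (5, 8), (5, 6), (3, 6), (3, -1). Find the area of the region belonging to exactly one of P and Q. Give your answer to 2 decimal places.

|P| = 112.5, |Q| = 31, |P∩Q| = 5.
|P △ Q| = |P| + |Q| − 2·|P∩Q| = 112.5 + 31 − 10 = 133.50.

133.50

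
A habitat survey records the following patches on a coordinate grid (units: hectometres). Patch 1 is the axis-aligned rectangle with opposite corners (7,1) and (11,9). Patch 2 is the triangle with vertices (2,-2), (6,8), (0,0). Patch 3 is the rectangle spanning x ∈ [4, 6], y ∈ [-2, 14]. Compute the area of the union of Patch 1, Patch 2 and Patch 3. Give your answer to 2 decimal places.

By inclusion–exclusion:
Individual areas: |Patch 1| = 32, |Patch 2| = 14, |Patch 3| = 32.
|Patch 1∩Patch 2| = 0.
|Patch 1∩Patch 3| = 0 (no overlap).
|Patch 2∩Patch 3| = 2.3333.
|Patch 1∩Patch 2∩Patch 3| = 0.
|Patch 1 ∪ Patch 2 ∪ Patch 3| = 78 − 2.3333 + 0 = 75.67.

75.67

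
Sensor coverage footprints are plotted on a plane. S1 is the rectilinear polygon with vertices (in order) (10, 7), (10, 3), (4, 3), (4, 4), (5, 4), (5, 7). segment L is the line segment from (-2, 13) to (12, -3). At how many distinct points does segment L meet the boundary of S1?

The segment meets the boundary at (6.75,3), (5,5).

2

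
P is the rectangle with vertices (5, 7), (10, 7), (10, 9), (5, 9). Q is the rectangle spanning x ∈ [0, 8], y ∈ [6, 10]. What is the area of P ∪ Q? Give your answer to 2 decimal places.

By inclusion–exclusion:
Individual areas: |P| = 10, |Q| = 32.
|P∩Q|: x∈[5,8], y∈[7,9] → 3·2 = 6.
|P ∪ Q| = 42 − 6 = 36.00.

36.00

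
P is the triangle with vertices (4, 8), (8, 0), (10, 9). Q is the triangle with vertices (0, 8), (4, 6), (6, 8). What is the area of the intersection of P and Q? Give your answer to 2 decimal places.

The intersection is the polygon with vertices (4,8), (6,8), (4.667,6.667).
By the shoelace formula its area is 1.33.

1.33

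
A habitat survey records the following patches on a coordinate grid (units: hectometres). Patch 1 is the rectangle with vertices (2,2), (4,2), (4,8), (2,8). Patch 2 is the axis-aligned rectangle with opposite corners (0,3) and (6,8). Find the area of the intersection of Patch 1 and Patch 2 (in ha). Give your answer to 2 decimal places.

|Patch 1∩Patch 2|: x∈[2,4], y∈[3,8] → 2·5 = 10.

10.00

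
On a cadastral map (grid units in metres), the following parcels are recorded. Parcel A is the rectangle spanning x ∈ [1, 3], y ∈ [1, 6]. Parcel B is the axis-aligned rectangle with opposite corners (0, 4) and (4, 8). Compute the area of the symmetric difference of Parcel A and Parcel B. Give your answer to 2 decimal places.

|Parcel A∩Parcel B|: x∈[1,3], y∈[4,6] → 2·2 = 4.
|Parcel A △ Parcel B| = |Parcel A| + |Parcel B| − 2·|Parcel A∩Parcel B| = 10 + 16 − 8 = 18.00.

18.00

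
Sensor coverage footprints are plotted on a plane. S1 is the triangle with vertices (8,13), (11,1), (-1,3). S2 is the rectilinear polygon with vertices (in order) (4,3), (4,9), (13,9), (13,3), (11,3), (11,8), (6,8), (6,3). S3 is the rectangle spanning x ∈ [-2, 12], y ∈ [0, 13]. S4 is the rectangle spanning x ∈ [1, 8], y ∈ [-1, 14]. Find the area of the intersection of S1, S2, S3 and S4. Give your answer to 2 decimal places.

The intersection is the polygon with vertices (6,3), (4,3), (4,8.556), (4.4,9), (8,9), (8,8), (6,8).
By the shoelace formula its area is 13.91.

13.91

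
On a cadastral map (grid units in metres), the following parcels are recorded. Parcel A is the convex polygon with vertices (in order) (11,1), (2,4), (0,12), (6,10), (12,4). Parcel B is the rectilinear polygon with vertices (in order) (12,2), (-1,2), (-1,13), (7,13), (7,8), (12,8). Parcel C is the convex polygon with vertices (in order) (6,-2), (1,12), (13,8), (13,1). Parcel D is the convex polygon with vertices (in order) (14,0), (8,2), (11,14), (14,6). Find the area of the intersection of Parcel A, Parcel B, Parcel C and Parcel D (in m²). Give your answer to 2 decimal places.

The intersection is the polygon with vertices (12,4), (11.333,2), (8,2), (9.2,6.8).
By the shoelace formula its area is 11.73.

11.73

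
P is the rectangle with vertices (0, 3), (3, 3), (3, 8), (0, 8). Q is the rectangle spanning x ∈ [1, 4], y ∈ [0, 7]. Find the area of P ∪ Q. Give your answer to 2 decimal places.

By inclusion–exclusion:
Individual areas: |P| = 15, |Q| = 21.
|P∩Q|: x∈[1,3], y∈[3,7] → 2·4 = 8.
|P ∪ Q| = 36 − 8 = 28.00.

28.00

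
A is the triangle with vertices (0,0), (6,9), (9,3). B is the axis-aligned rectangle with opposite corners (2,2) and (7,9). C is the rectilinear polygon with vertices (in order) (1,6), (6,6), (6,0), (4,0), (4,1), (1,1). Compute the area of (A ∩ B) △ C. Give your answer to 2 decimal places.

22.83

|A ∩ B| = 21.8333.
|(A ∩ B) ∩ C| = 13.
|(A ∩ B) △ C| = 21.8333 + 27 − 26 = 22.83.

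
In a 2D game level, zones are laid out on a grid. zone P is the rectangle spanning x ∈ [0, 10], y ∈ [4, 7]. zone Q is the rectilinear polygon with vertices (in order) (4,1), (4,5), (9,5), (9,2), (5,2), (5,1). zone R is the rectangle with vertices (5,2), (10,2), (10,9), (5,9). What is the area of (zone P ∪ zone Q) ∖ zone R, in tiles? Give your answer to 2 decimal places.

18.00

|zone P ∪ zone Q| = 41.
|(zone P ∪ zone Q) ∩ zone R| = 23.
|(zone P ∪ zone Q) ∖ zone R| = 41 − 23 = 18.00.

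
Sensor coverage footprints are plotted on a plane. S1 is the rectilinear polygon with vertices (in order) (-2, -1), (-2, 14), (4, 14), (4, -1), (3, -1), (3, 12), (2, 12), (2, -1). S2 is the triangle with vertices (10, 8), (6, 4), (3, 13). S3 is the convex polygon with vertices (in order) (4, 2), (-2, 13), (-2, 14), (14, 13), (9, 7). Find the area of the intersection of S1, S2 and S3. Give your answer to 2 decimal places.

1.14

The intersection is the polygon with vertices (3,13), (4,12.286), (4,10).
By the shoelace formula its area is 1.14.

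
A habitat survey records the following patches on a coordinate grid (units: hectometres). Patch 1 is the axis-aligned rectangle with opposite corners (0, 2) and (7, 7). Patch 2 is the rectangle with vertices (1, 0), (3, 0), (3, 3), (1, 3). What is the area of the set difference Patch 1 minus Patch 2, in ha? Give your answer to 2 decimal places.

|Patch 1∩Patch 2|: x∈[1,3], y∈[2,3] → 2·1 = 2.
|Patch 1| = 35.
|Patch 1 ∖ Patch 2| = |Patch 1| − |Patch 1∩Patch 2| = 35 − 2 = 33.00.

33.00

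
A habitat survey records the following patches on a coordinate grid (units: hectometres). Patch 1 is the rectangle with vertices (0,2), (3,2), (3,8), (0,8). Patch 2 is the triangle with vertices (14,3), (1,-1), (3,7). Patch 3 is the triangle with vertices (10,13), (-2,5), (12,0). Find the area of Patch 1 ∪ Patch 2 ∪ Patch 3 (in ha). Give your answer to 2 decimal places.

109.39

By inclusion–exclusion:
Individual areas: |Patch 1| = 18, |Patch 2| = 48, |Patch 3| = 86.
|Patch 1∩Patch 2| = 3.125.
|Patch 1∩Patch 3| = 10.6667.
|Patch 2∩Patch 3| = 30.4622.
|Patch 1∩Patch 2∩Patch 3| = 1.6446.
|Patch 1 ∪ Patch 2 ∪ Patch 3| = 152 − 44.2538 + 1.6446 = 109.39.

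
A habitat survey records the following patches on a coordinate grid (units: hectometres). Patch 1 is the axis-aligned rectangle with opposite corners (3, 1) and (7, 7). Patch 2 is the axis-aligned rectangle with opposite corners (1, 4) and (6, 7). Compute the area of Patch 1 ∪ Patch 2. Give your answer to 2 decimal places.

By inclusion–exclusion:
Individual areas: |Patch 1| = 24, |Patch 2| = 15.
|Patch 1∩Patch 2|: x∈[3,6], y∈[4,7] → 3·3 = 9.
|Patch 1 ∪ Patch 2| = 39 − 9 = 30.00.

30.00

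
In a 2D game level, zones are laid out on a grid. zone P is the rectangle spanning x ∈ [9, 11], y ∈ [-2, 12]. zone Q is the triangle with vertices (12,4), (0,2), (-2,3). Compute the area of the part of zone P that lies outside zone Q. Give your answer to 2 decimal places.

27.62

|zone P| = 28, |zone P∩zone Q| = 0.381.
|zone P ∖ zone Q| = |zone P| − |zone P∩zone Q| = 28 − 0.381 = 27.62.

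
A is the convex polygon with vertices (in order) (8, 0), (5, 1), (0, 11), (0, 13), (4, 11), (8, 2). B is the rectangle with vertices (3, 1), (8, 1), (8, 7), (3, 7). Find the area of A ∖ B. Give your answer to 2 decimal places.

22.06

|A| = 42.5, |A∩B| = 20.4444.
|A ∖ B| = |A| − |A∩B| = 42.5 − 20.4444 = 22.06.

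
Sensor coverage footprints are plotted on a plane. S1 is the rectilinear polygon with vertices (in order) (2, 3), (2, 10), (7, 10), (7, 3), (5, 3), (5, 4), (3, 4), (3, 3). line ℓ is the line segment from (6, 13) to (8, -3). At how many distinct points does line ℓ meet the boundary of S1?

2

The segment meets the boundary at (7,5), (6.375,10).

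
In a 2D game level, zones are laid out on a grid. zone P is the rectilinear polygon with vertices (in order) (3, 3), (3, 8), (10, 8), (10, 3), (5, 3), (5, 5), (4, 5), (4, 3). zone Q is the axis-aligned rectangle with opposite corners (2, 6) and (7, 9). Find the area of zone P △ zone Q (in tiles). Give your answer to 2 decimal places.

32.00

|zone P| = 33, |zone Q| = 15, |zone P∩zone Q| = 8.
|zone P △ zone Q| = |zone P| + |zone Q| − 2·|zone P∩zone Q| = 33 + 15 − 16 = 32.00.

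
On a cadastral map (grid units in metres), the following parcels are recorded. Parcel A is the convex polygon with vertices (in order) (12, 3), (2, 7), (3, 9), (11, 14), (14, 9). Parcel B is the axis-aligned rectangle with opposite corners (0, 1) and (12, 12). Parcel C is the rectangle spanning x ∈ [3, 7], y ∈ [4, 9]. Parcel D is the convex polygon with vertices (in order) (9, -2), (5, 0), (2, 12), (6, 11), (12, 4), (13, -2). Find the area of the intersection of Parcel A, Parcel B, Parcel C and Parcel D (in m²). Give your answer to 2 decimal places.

12.53

The intersection is the polygon with vertices (3,9), (7,9), (7,5), (3.389,6.444), (3,8).
By the shoelace formula its area is 12.53.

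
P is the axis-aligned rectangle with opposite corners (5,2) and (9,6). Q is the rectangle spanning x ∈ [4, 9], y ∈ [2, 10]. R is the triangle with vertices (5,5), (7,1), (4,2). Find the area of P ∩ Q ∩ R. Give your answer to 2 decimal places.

The intersection is the polygon with vertices (5,2), (5,5), (6.5,2).
By the shoelace formula its area is 2.25.

2.25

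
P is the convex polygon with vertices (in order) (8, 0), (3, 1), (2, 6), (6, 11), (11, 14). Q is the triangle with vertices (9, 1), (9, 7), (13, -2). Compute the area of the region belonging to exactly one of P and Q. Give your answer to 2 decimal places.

|P| = 69.5, |Q| = 12, |P∩Q| = 0.3936.
|P △ Q| = |P| + |Q| − 2·|P∩Q| = 69.5 + 12 − 0.7871 = 80.71.

80.71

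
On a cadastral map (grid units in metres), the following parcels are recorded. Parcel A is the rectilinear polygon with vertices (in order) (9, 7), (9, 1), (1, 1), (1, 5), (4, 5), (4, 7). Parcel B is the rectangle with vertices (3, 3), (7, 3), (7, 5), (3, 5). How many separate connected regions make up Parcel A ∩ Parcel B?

Parcel A ∩ Parcel B is a single connected region.

1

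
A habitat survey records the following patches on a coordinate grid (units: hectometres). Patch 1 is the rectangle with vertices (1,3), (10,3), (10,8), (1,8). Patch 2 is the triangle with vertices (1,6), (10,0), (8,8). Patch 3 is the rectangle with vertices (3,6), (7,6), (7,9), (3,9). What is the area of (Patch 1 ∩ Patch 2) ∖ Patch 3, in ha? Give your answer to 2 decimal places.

|Patch 1 ∩ Patch 2| = 24.375.
|(Patch 1 ∩ Patch 2) ∩ Patch 3| = 4.5714.
|(Patch 1 ∩ Patch 2) ∖ Patch 3| = 24.375 − 4.5714 = 19.80.

19.80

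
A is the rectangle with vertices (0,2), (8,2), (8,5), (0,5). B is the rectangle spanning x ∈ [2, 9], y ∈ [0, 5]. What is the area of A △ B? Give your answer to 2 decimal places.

23.00

|A∩B|: x∈[2,8], y∈[2,5] → 6·3 = 18.
|A △ B| = |A| + |B| − 2·|A∩B| = 24 + 35 − 36 = 23.00.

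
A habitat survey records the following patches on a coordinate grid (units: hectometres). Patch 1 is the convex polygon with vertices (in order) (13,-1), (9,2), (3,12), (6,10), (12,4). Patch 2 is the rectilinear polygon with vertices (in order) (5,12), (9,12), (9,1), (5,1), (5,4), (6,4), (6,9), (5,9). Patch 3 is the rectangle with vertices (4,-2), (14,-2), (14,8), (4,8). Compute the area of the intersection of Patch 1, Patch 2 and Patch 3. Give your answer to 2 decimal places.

10.00

The intersection is the polygon with vertices (6,8), (8,8), (9,7), (9,2), (6,7).
By the shoelace formula its area is 10.00.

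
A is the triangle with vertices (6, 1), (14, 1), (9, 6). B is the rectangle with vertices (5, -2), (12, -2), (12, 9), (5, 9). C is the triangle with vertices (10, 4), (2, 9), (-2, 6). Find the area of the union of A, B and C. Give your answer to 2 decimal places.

By inclusion–exclusion:
Individual areas: |A| = 20, |B| = 77, |C| = 22.
|A∩B| = 18.
|A∩C| = 0.7333.
|B∩C| = 5.7292.
|A∩B∩C| = 0.7333.
|A ∪ B ∪ C| = 119 − 24.4625 + 0.7333 = 95.27.

95.27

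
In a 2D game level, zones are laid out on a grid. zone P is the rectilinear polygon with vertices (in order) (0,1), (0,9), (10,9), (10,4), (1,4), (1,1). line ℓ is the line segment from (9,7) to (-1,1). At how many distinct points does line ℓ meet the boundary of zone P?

The segment meets the boundary at (0,1.6), (1,2.2), (4,4).

3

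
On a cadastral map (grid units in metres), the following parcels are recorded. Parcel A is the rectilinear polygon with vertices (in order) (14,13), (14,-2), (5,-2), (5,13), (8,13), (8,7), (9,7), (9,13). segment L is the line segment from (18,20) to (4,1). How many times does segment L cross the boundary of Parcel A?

4

The segment meets the boundary at (5,2.357), (8.421,7), (9,7.786), (12.842,13).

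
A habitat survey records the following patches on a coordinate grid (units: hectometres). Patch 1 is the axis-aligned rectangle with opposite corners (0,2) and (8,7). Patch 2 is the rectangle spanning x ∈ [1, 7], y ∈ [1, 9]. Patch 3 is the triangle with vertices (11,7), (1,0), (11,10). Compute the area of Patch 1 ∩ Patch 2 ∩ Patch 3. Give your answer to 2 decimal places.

The intersection is the polygon with vertices (7,4.2), (3.857,2), (3,2), (7,6).
By the shoelace formula its area is 4.54.

4.54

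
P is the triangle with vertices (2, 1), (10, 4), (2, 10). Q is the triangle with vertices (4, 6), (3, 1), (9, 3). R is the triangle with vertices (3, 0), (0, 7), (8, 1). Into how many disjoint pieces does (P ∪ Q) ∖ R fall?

(P ∪ Q) ∖ R splits into 2 disjoint pieces (area 0.3282, area 28.3718).

2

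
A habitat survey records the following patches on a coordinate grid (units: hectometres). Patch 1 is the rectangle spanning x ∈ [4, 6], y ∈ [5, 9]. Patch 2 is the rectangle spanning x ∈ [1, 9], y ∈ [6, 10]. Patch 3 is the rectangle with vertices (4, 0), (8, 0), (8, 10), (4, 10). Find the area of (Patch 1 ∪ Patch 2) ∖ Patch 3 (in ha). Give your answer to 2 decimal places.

|Patch 1 ∪ Patch 2| = 34.
|(Patch 1 ∪ Patch 2) ∩ Patch 3| = 18.
|(Patch 1 ∪ Patch 2) ∖ Patch 3| = 34 − 18 = 16.00.

16.00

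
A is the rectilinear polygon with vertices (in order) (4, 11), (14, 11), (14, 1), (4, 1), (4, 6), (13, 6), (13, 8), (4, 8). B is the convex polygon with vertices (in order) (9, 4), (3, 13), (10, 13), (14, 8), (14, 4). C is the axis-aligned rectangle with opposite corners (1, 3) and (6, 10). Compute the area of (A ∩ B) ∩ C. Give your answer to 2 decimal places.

0.75

The region (A ∩ B) ∩ C is the polygon with vertices (5,10), (6,10), (6,8.5).
By the shoelace formula its area is 0.75.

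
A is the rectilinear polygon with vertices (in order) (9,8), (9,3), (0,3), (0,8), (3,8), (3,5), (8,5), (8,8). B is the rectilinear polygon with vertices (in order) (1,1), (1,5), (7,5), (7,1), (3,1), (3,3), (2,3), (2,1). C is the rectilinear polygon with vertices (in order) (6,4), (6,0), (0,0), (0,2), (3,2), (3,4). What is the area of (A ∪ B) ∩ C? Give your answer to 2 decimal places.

|A ∪ B| = 40.
|(A ∪ B) ∩ C| = 10.00.

10.00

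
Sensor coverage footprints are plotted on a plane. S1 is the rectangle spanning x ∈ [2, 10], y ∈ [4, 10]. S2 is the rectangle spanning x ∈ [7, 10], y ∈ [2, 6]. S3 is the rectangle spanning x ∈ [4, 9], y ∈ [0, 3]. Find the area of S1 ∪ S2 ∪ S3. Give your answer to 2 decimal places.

67.00

By inclusion–exclusion:
Individual areas: |S1| = 48, |S2| = 12, |S3| = 15.
|S1∩S2|: x∈[7,10], y∈[4,6] → 3·2 = 6.
|S1∩S3| = 0 (no overlap).
|S2∩S3|: x∈[7,9], y∈[2,3] → 2·1 = 2.
|S1∩S2∩S3| = 0.
|S1 ∪ S2 ∪ S3| = 75 − 8 + 0 = 67.00.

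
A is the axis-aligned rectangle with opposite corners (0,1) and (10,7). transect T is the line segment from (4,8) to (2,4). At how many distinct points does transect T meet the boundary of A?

1

The segment meets the boundary at (3.5,7).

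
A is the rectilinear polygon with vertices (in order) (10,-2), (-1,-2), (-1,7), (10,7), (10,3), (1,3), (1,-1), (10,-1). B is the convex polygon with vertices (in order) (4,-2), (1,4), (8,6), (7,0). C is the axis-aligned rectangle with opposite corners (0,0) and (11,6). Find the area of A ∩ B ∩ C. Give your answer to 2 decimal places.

The intersection is the polygon with vertices (1,4), (8,6), (7.5,3), (1.5,3).
By the shoelace formula its area is 13.00.

13.00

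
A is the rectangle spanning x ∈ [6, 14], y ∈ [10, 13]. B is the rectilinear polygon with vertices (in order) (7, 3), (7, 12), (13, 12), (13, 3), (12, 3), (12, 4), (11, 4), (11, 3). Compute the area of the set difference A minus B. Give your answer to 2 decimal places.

12.00

|A| = 24, |A∩B| = 12.
|A ∖ B| = |A| − |A∩B| = 24 − 12 = 12.00.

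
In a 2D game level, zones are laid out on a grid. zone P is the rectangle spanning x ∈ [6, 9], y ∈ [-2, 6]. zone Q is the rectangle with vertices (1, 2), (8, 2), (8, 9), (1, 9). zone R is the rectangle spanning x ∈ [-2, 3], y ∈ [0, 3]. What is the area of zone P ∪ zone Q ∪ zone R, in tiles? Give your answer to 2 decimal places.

By inclusion–exclusion:
Individual areas: |zone P| = 24, |zone Q| = 49, |zone R| = 15.
|zone P∩zone Q|: x∈[6,8], y∈[2,6] → 2·4 = 8.
|zone P∩zone R| = 0 (no overlap).
|zone Q∩zone R|: x∈[1,3], y∈[2,3] → 2·1 = 2.
|zone P∩zone Q∩zone R| = 0.
|zone P ∪ zone Q ∪ zone R| = 88 − 10 + 0 = 78.00.

78.00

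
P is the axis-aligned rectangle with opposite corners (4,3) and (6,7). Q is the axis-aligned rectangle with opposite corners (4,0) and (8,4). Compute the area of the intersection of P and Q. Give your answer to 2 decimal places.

|P∩Q|: x∈[4,6], y∈[3,4] → 2·1 = 2.

2.00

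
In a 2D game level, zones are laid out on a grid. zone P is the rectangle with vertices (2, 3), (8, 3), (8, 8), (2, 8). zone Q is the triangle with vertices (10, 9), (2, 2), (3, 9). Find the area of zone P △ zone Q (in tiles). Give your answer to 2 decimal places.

20.14

|zone P| = 30, |zone Q| = 24.5, |zone P∩zone Q| = 17.1786.
|zone P △ zone Q| = |zone P| + |zone Q| − 2·|zone P∩zone Q| = 30 + 24.5 − 34.3571 = 20.14.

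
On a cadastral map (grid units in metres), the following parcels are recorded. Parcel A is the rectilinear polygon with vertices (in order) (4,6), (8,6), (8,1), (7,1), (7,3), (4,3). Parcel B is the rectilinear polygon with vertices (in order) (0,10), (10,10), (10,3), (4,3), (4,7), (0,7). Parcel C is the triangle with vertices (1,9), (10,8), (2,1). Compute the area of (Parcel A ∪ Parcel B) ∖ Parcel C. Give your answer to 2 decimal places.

33.04

|Parcel A ∪ Parcel B| = 56.
|(Parcel A ∪ Parcel B) ∩ Parcel C| = 22.9643.
|(Parcel A ∪ Parcel B) ∖ Parcel C| = 56 − 22.9643 = 33.04.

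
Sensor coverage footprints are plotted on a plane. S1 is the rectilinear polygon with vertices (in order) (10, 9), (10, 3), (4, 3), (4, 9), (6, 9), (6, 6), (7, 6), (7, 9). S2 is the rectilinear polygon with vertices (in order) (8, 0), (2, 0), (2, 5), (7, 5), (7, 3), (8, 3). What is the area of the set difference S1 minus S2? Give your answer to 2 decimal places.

|S1| = 33, |S1∩S2| = 6.
|S1 ∖ S2| = |S1| − |S1∩S2| = 33 − 6 = 27.00.

27.00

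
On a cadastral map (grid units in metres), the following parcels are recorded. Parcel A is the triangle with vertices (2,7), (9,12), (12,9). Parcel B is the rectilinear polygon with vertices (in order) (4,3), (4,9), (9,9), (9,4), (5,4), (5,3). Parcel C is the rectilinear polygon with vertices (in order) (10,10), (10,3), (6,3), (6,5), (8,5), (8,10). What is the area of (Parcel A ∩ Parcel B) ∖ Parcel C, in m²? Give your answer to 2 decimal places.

|Parcel A ∩ Parcel B| = 5.2714.
|(Parcel A ∩ Parcel B) ∩ Parcel C| = 0.7.
|(Parcel A ∩ Parcel B) ∖ Parcel C| = 5.2714 − 0.7 = 4.57.

4.57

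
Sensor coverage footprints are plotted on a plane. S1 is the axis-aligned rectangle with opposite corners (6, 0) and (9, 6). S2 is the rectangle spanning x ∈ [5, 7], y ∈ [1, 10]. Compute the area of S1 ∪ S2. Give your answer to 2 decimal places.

By inclusion–exclusion:
Individual areas: |S1| = 18, |S2| = 18.
|S1∩S2|: x∈[6,7], y∈[1,6] → 1·5 = 5.
|S1 ∪ S2| = 36 − 5 = 31.00.

31.00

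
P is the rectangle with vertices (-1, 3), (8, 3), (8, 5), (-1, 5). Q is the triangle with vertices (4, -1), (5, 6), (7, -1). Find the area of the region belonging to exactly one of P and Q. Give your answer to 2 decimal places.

25.07

|P| = 18, |Q| = 10.5, |P∩Q| = 1.7143.
|P △ Q| = |P| + |Q| − 2·|P∩Q| = 18 + 10.5 − 3.4286 = 25.07.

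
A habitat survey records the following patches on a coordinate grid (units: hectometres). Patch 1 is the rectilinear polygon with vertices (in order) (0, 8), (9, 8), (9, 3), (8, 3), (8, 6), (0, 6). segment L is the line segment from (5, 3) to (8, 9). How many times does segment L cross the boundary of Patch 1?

2

The segment meets the boundary at (7.5,8), (6.5,6).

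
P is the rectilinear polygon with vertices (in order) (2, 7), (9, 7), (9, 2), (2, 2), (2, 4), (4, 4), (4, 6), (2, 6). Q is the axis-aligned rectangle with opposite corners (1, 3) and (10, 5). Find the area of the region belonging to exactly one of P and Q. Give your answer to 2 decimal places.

|P| = 31, |Q| = 18, |P∩Q| = 12.
|P △ Q| = |P| + |Q| − 2·|P∩Q| = 31 + 18 − 24 = 25.00.

25.00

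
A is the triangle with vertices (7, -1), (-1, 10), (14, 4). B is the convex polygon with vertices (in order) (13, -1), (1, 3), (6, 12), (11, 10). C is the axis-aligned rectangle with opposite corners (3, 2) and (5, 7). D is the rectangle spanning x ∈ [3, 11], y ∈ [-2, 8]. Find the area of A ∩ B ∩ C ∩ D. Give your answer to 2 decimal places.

The intersection is the polygon with vertices (5,7), (5,2), (4.818,2), (3,4.5), (3,6.6), (3.222,7).
By the shoelace formula its area is 7.68.

7.68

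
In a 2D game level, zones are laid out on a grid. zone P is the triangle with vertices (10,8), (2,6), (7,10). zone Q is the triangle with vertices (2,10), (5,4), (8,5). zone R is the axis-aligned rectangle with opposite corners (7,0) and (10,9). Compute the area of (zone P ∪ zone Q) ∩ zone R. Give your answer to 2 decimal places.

3.96

|zone P ∪ zone Q| = 19.7118.
|(zone P ∪ zone Q) ∩ zone R| = 3.96.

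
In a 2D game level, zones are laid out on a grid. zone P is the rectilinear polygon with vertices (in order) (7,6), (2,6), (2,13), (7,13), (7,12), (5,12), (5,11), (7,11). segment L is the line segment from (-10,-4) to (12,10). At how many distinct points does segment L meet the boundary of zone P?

The segment meets the boundary at (7,6.818), (5.714,6).

2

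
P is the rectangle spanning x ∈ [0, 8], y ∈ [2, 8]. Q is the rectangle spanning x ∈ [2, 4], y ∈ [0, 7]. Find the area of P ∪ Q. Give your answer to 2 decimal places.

52.00

By inclusion–exclusion:
Individual areas: |P| = 48, |Q| = 14.
|P∩Q|: x∈[2,4], y∈[2,7] → 2·5 = 10.
|P ∪ Q| = 62 − 10 = 52.00.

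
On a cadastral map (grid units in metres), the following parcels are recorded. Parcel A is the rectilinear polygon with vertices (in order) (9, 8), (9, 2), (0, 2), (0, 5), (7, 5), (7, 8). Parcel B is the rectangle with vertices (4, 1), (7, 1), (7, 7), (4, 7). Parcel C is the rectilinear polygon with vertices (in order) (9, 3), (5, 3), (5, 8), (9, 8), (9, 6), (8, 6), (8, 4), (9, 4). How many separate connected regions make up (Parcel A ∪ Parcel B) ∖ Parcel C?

(Parcel A ∪ Parcel B) ∖ Parcel C splits into 2 disjoint pieces (area 24, area 2).

2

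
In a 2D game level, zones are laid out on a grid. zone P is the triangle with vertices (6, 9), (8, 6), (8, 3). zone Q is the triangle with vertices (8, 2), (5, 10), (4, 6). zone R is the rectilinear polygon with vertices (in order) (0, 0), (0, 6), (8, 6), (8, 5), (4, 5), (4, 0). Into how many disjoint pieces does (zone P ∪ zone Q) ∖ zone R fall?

(zone P ∪ zone Q) ∖ zone R splits into 4 disjoint pieces (area 0.6667, area 1.5, area 5, area 2.8125).

4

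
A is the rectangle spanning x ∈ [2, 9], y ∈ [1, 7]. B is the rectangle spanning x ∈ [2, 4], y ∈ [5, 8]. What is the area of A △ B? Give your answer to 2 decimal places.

40.00

|A∩B|: x∈[2,4], y∈[5,7] → 2·2 = 4.
|A △ B| = |A| + |B| − 2·|A∩B| = 42 + 6 − 8 = 40.00.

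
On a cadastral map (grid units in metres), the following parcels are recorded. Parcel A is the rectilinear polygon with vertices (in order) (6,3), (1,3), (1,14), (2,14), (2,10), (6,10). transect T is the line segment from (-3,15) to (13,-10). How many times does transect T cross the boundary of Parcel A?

The segment meets the boundary at (4.68,3), (1,8.75).

2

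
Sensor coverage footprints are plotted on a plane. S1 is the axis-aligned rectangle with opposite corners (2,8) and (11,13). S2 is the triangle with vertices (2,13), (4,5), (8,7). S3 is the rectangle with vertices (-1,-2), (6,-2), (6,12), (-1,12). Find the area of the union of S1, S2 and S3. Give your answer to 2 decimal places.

129.50

By inclusion–exclusion:
Individual areas: |S1| = 45, |S2| = 18, |S3| = 98.
|S1∩S2| = 9.375.
|S1∩S3|: x∈[2,6], y∈[8,12] → 4·4 = 16.
|S2∩S3| = 14.625.
|S1∩S2∩S3| = 8.5.
|S1 ∪ S2 ∪ S3| = 161 − 40 + 8.5 = 129.50.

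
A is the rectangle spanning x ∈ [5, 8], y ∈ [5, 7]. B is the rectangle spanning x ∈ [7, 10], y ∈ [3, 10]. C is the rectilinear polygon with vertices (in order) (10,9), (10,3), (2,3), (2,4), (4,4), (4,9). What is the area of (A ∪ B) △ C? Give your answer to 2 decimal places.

|A ∪ B| = 25.
|(A ∪ B) ∩ C| = 22.
|(A ∪ B) △ C| = 25 + 38 − 44 = 19.00.

19.00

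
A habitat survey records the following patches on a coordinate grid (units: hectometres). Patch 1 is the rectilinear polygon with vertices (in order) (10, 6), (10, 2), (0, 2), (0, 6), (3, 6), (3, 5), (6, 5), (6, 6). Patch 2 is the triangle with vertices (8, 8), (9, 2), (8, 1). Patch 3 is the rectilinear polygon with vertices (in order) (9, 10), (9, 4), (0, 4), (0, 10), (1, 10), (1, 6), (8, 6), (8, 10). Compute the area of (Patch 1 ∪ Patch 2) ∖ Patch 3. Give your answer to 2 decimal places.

22.50

|Patch 1 ∪ Patch 2| = 37.8333.
|(Patch 1 ∪ Patch 2) ∩ Patch 3| = 15.3333.
|(Patch 1 ∪ Patch 2) ∖ Patch 3| = 37.8333 − 15.3333 = 22.50.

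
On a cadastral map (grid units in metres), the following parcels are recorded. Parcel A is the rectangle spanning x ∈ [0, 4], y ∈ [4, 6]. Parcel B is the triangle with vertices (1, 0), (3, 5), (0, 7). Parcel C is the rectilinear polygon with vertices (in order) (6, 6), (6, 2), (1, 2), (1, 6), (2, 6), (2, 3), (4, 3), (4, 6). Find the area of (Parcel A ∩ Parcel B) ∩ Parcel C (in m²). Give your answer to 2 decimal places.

The region (Parcel A ∩ Parcel B) ∩ Parcel C is the polygon with vertices (2,5.667), (2,4), (1,4), (1,6), (1.5,6).
By the shoelace formula its area is 1.92.

1.92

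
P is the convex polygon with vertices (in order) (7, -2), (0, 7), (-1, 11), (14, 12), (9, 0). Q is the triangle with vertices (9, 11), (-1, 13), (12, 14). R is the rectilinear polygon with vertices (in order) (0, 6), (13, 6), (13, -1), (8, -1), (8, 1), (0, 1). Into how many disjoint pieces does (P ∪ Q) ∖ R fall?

(P ∪ Q) ∖ R splits into 2 disjoint pieces (area 88.5397, area 6).

2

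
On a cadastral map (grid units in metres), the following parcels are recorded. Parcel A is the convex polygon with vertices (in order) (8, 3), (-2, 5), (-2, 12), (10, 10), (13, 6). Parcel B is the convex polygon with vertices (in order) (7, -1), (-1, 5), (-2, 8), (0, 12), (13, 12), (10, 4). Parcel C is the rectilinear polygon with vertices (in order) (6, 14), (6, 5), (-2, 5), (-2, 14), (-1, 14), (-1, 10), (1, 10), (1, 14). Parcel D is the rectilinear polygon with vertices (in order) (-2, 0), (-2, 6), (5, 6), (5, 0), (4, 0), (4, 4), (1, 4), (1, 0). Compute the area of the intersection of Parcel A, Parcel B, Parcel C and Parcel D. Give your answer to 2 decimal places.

The intersection is the polygon with vertices (-1,5), (-1.333,6), (5,6), (5,5).
By the shoelace formula its area is 6.17.

6.17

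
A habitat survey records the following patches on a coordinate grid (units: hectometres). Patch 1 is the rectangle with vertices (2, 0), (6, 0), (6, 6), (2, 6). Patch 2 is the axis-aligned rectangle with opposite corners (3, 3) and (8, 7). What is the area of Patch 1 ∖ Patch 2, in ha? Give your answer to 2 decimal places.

|Patch 1∩Patch 2|: x∈[3,6], y∈[3,6] → 3·3 = 9.
|Patch 1| = 24.
|Patch 1 ∖ Patch 2| = |Patch 1| − |Patch 1∩Patch 2| = 24 − 9 = 15.00.

15.00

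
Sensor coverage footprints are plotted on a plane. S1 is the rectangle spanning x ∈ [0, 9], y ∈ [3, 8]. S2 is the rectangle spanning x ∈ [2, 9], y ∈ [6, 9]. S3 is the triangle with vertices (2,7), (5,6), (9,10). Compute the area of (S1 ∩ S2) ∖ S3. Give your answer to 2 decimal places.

|S1 ∩ S2| = 14.
|(S1 ∩ S2) ∩ S3| = 5.3333.
|(S1 ∩ S2) ∖ S3| = 14 − 5.3333 = 8.67.

8.67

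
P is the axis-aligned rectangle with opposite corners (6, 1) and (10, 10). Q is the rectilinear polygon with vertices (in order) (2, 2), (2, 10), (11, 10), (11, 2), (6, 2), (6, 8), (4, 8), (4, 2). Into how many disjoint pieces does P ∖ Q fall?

P ∖ Q is a single connected region.

1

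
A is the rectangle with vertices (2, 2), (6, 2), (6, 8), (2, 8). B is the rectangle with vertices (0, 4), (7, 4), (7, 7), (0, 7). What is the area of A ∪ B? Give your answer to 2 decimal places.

By inclusion–exclusion:
Individual areas: |A| = 24, |B| = 21.
|A∩B|: x∈[2,6], y∈[4,7] → 4·3 = 12.
|A ∪ B| = 45 − 12 = 33.00.

33.00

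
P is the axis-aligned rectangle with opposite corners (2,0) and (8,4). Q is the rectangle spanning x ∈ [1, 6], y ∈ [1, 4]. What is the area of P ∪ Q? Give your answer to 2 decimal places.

By inclusion–exclusion:
Individual areas: |P| = 24, |Q| = 15.
|P∩Q|: x∈[2,6], y∈[1,4] → 4·3 = 12.
|P ∪ Q| = 39 − 12 = 27.00.

27.00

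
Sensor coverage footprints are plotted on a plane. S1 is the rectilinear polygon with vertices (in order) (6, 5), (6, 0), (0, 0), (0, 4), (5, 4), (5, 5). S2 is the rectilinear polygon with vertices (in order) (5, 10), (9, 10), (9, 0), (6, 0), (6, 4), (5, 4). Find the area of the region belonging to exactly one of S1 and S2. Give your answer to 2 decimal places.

59.00

|S1| = 25, |S2| = 36, |S1∩S2| = 1.
|S1 △ S2| = |S1| + |S2| − 2·|S1∩S2| = 25 + 36 − 2 = 59.00.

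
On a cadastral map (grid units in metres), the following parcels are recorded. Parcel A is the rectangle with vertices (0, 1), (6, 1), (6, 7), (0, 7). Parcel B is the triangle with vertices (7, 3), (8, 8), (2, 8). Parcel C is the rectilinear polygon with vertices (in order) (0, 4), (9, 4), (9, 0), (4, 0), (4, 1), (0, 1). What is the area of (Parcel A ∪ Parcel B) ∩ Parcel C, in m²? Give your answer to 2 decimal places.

|Parcel A ∪ Parcel B| = 46.5.
|(Parcel A ∪ Parcel B) ∩ Parcel C| = 18.60.

18.60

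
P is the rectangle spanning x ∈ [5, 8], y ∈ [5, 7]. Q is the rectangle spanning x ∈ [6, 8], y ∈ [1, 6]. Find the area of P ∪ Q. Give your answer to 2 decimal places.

By inclusion–exclusion:
Individual areas: |P| = 6, |Q| = 10.
|P∩Q|: x∈[6,8], y∈[5,6] → 2·1 = 2.
|P ∪ Q| = 16 − 2 = 14.00.

14.00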